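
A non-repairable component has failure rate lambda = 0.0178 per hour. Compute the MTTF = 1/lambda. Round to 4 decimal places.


lambda = 0.0178
MTTF = 1 / 0.0178
MTTF = 56.1798

56.1798


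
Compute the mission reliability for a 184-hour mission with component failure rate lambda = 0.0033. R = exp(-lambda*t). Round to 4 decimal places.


lambda = 0.0033
mission_time = 184
lambda * t = 0.0033 * 184 = 0.6072
R = exp(-0.6072)
R = 0.5449

0.5449


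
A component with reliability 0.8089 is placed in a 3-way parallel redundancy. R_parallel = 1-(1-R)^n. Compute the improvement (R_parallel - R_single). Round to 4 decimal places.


R_single = 0.8089, n = 3
1 - R_single = 0.1911
(1 - R_single)^n = 0.1911^3 = 0.007
R_parallel = 1 - 0.007 = 0.993
Improvement = 0.993 - 0.8089
Improvement = 0.1841

0.1841


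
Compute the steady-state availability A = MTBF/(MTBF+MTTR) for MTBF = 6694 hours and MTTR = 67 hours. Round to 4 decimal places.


MTBF = 6694
MTTR = 67
MTBF + MTTR = 6761
A = 6694 / 6761
A = 0.9901

0.9901


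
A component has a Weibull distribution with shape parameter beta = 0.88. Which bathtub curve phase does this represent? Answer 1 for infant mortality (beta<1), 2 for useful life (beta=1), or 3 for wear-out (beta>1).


beta = 0.88
Compare beta to 1:
beta < 1 => infant mortality (phase 1)
beta = 1 => useful life (phase 2)
beta > 1 => wear-out (phase 3)
Since beta = 0.88, this is infant mortality (decreasing failure rate)
Phase = 1

1


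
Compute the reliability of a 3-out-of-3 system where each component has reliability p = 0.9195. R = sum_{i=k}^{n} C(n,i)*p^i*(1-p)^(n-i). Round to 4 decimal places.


k = 3, n = 3, p = 0.9195
i=3: C(3,3)=1 * 0.9195^3 * 0.0805^0 = 0.7774
R = sum of terms = 0.7774

0.7774


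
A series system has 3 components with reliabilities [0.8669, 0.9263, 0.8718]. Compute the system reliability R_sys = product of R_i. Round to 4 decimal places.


Components: [0.8669, 0.9263, 0.8718]
After component 1 (R=0.8669): product = 0.8669
After component 2 (R=0.9263): product = 0.803
After component 3 (R=0.8718): product = 0.7001
R_sys = 0.7001

0.7001


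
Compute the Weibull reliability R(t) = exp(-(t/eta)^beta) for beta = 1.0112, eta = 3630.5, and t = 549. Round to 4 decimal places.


beta = 1.0112, eta = 3630.5, t = 549
t/eta = 549 / 3630.5 = 0.1512
(t/eta)^beta = 0.1512^1.0112 = 0.1481
R(t) = exp(-0.1481)
R(t) = 0.8624

0.8624


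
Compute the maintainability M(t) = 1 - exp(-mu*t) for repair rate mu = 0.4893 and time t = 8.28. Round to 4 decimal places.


mu = 0.4893, t = 8.28
mu * t = 0.4893 * 8.28 = 4.0514
exp(-4.0514) = 0.0174
M(t) = 1 - 0.0174
M(t) = 0.9826

0.9826


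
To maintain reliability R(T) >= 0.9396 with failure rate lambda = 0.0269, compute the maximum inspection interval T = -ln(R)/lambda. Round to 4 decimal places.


R_target = 0.9396
lambda = 0.0269
-ln(0.9396) = 0.0623
T = 0.0623 / 0.0269
T = 2.316

2.316


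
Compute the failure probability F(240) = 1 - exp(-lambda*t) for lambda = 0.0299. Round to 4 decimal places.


lambda = 0.0299, t = 240
lambda * t = 7.176
exp(-7.176) = 0.0008
F(t) = 1 - 0.0008
F(t) = 0.9992

0.9992


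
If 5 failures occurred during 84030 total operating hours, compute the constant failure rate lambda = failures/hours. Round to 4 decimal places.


failures = 5
total_hours = 84030
lambda = 5 / 84030
lambda = 0.0001

0.0001


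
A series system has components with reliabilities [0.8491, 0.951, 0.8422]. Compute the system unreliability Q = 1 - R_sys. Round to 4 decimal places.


Components: [0.8491, 0.951, 0.8422]
After component 1: product = 0.8491
After component 2: product = 0.8075
After component 3: product = 0.6801
R_sys = 0.6801
Q = 1 - 0.6801 = 0.3199

0.3199


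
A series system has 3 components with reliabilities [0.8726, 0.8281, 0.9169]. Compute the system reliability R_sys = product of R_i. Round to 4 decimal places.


Components: [0.8726, 0.8281, 0.9169]
After component 1 (R=0.8726): product = 0.8726
After component 2 (R=0.8281): product = 0.7226
After component 3 (R=0.9169): product = 0.6626
R_sys = 0.6626

0.6626


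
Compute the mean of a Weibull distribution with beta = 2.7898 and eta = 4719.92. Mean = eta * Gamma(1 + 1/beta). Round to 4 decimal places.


beta = 2.7898, eta = 4719.92
1/beta = 0.3584
1 + 1/beta = 1.3584
Gamma(1.3584) = 0.8903
Mean = 4719.92 * 0.8903
Mean = 4202.278

4202.278


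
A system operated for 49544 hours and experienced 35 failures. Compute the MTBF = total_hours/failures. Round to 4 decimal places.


total_hours = 49544
failures = 35
MTBF = 49544 / 35
MTBF = 1415.5429

1415.5429


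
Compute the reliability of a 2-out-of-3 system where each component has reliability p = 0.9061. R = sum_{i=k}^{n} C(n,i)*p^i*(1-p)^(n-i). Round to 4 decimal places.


k = 2, n = 3, p = 0.9061
i=2: C(3,2)=3 * 0.9061^2 * 0.0939^1 = 0.2313
i=3: C(3,3)=1 * 0.9061^3 * 0.0939^0 = 0.7439
R = sum of terms = 0.9752

0.9752


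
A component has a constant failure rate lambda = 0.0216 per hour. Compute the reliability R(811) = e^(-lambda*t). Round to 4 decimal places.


lambda = 0.0216
t = 811
lambda * t = 17.5176
R(t) = e^(-17.5176)
R(t) = 0.0

0.0


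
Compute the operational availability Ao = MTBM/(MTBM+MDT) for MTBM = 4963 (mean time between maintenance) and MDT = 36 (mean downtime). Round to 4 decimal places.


MTBM = 4963
MDT = 36
MTBM + MDT = 4999
Ao = 4963 / 4999
Ao = 0.9928

0.9928


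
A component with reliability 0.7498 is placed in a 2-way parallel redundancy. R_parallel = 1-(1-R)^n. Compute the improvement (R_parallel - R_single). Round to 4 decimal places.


R_single = 0.7498, n = 2
1 - R_single = 0.2502
(1 - R_single)^n = 0.2502^2 = 0.0626
R_parallel = 1 - 0.0626 = 0.9374
Improvement = 0.9374 - 0.7498
Improvement = 0.1876

0.1876


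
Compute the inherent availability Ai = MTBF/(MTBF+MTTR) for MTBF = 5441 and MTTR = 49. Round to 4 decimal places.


MTBF = 5441
MTTR = 49
MTBF + MTTR = 5490
Ai = 5441 / 5490
Ai = 0.9911

0.9911


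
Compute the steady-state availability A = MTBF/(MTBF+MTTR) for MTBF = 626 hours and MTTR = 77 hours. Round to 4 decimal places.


MTBF = 626
MTTR = 77
MTBF + MTTR = 703
A = 626 / 703
A = 0.8905

0.8905


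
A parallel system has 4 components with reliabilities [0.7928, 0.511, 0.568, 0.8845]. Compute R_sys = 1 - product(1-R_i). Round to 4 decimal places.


Components: [0.7928, 0.511, 0.568, 0.8845]
(1 - 0.7928) = 0.2072, running product = 0.2072
(1 - 0.511) = 0.489, running product = 0.1013
(1 - 0.568) = 0.432, running product = 0.0438
(1 - 0.8845) = 0.1155, running product = 0.0051
Product of (1-R_i) = 0.0051
R_sys = 1 - 0.0051 = 0.9949

0.9949


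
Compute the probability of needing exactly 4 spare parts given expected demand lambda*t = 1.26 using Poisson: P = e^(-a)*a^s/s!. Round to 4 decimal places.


a = 1.26, s = 4
e^(-a) = e^(-1.26) = 0.2837
a^s = 1.26^4 = 2.5205
s! = 24
P = 0.2837 * 2.5205 / 24
P = 0.0298

0.0298


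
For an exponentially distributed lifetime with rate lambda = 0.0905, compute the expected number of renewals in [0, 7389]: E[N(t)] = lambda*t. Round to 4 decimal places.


lambda = 0.0905
t = 7389
E[N(t)] = lambda * t
E[N(t)] = 0.0905 * 7389
E[N(t)] = 668.7045

668.7045


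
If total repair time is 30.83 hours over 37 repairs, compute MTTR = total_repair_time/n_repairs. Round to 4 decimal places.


total_repair_time = 30.83
n_repairs = 37
MTTR = 30.83 / 37
MTTR = 0.8332

0.8332


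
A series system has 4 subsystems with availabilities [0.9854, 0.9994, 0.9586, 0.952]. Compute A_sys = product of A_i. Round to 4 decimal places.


Subsystems: [0.9854, 0.9994, 0.9586, 0.952]
After subsystem 1 (A=0.9854): product = 0.9854
After subsystem 2 (A=0.9994): product = 0.9848
After subsystem 3 (A=0.9586): product = 0.944
After subsystem 4 (A=0.952): product = 0.8987
A_sys = 0.8987

0.8987


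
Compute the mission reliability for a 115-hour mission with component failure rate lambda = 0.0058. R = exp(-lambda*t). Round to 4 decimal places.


lambda = 0.0058
mission_time = 115
lambda * t = 0.0058 * 115 = 0.667
R = exp(-0.667)
R = 0.5132

0.5132


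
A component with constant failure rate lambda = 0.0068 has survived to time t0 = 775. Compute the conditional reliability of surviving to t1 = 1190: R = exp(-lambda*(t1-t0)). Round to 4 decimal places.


lambda = 0.0068
t0 = 775, t1 = 1190
t1 - t0 = 415
lambda * (t1-t0) = 0.0068 * 415 = 2.822
R = exp(-2.822)
R = 0.0595

0.0595


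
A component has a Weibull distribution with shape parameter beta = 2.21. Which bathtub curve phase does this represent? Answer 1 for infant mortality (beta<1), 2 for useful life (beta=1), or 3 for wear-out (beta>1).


beta = 2.21
Compare beta to 1:
beta < 1 => infant mortality (phase 1)
beta = 1 => useful life (phase 2)
beta > 1 => wear-out (phase 3)
Since beta = 2.21, this is wear-out (increasing failure rate)
Phase = 3

3


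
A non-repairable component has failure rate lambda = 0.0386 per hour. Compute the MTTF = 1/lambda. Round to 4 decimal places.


lambda = 0.0386
MTTF = 1 / 0.0386
MTTF = 25.9067

25.9067


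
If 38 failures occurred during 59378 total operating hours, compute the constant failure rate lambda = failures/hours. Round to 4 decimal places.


failures = 38
total_hours = 59378
lambda = 38 / 59378
lambda = 0.0006

0.0006


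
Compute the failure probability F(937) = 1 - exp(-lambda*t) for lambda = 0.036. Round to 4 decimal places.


lambda = 0.036, t = 937
lambda * t = 33.732
exp(-33.732) = 0.0
F(t) = 1 - 0.0
F(t) = 1.0

1.0


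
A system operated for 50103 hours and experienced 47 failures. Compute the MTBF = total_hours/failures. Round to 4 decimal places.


total_hours = 50103
failures = 47
MTBF = 50103 / 47
MTBF = 1066.0213

1066.0213


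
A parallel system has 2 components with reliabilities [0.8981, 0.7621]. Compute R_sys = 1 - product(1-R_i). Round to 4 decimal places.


Components: [0.8981, 0.7621]
(1 - 0.8981) = 0.1019, running product = 0.1019
(1 - 0.7621) = 0.2379, running product = 0.0242
Product of (1-R_i) = 0.0242
R_sys = 1 - 0.0242 = 0.9758

0.9758


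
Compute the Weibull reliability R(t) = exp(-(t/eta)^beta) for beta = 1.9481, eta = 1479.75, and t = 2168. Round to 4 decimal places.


beta = 1.9481, eta = 1479.75, t = 2168
t/eta = 2168 / 1479.75 = 1.4651
(t/eta)^beta = 1.4651^1.9481 = 2.1044
R(t) = exp(-2.1044)
R(t) = 0.1219

0.1219


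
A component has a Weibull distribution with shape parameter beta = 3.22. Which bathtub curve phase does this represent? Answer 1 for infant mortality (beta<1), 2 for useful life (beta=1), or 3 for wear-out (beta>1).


beta = 3.22
Compare beta to 1:
beta < 1 => infant mortality (phase 1)
beta = 1 => useful life (phase 2)
beta > 1 => wear-out (phase 3)
Since beta = 3.22, this is wear-out (increasing failure rate)
Phase = 3

3


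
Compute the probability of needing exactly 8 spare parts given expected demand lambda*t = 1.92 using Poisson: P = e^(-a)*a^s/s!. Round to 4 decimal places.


a = 1.92, s = 8
e^(-a) = e^(-1.92) = 0.1466
a^s = 1.92^8 = 184.6757
s! = 40320
P = 0.1466 * 184.6757 / 40320
P = 0.0007

0.0007


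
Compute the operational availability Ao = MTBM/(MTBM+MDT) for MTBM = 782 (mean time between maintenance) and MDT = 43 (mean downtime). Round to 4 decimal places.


MTBM = 782
MDT = 43
MTBM + MDT = 825
Ao = 782 / 825
Ao = 0.9479

0.9479


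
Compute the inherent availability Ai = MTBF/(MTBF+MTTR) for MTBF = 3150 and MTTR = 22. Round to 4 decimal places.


MTBF = 3150
MTTR = 22
MTBF + MTTR = 3172
Ai = 3150 / 3172
Ai = 0.9931

0.9931


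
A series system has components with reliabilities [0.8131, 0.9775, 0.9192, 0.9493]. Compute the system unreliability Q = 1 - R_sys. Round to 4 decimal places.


Components: [0.8131, 0.9775, 0.9192, 0.9493]
After component 1: product = 0.8131
After component 2: product = 0.7948
After component 3: product = 0.7306
After component 4: product = 0.6935
R_sys = 0.6935
Q = 1 - 0.6935 = 0.3065

0.3065


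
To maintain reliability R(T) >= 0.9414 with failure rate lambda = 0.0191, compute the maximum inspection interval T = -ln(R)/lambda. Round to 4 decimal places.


R_target = 0.9414
lambda = 0.0191
-ln(0.9414) = 0.0604
T = 0.0604 / 0.0191
T = 3.1616

3.1616


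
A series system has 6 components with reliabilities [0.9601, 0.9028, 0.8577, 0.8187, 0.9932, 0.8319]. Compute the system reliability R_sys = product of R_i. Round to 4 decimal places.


Components: [0.9601, 0.9028, 0.8577, 0.8187, 0.9932, 0.8319]
After component 1 (R=0.9601): product = 0.9601
After component 2 (R=0.9028): product = 0.8668
After component 3 (R=0.8577): product = 0.7434
After component 4 (R=0.8187): product = 0.6087
After component 5 (R=0.9932): product = 0.6045
After component 6 (R=0.8319): product = 0.5029
R_sys = 0.5029

0.5029


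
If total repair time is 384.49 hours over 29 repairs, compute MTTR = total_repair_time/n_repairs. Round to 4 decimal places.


total_repair_time = 384.49
n_repairs = 29
MTTR = 384.49 / 29
MTTR = 13.2583

13.2583


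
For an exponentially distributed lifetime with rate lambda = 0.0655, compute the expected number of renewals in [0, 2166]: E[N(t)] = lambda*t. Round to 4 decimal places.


lambda = 0.0655
t = 2166
E[N(t)] = lambda * t
E[N(t)] = 0.0655 * 2166
E[N(t)] = 141.873

141.873


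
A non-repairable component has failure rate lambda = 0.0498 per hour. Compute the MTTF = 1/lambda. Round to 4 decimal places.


lambda = 0.0498
MTTF = 1 / 0.0498
MTTF = 20.0803

20.0803


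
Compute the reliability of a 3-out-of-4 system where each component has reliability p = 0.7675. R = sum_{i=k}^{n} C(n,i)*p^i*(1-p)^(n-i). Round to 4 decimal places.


k = 3, n = 4, p = 0.7675
i=3: C(4,3)=4 * 0.7675^3 * 0.2325^1 = 0.4205
i=4: C(4,4)=1 * 0.7675^4 * 0.2325^0 = 0.347
R = sum of terms = 0.7674

0.7674


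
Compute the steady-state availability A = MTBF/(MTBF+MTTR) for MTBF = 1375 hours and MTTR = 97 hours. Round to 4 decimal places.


MTBF = 1375
MTTR = 97
MTBF + MTTR = 1472
A = 1375 / 1472
A = 0.9341

0.9341


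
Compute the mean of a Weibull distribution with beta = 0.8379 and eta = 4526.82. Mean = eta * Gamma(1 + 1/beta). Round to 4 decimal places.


beta = 0.8379, eta = 4526.82
1/beta = 1.1935
1 + 1/beta = 2.1935
Gamma(2.1935) = 1.0979
Mean = 4526.82 * 1.0979
Mean = 4969.9992

4969.9992


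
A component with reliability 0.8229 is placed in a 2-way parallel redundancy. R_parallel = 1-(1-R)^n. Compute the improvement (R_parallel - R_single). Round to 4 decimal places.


R_single = 0.8229, n = 2
1 - R_single = 0.1771
(1 - R_single)^n = 0.1771^2 = 0.0314
R_parallel = 1 - 0.0314 = 0.9686
Improvement = 0.9686 - 0.8229
Improvement = 0.1457

0.1457


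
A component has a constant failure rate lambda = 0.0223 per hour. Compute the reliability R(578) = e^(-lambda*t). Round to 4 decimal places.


lambda = 0.0223
t = 578
lambda * t = 12.8894
R(t) = e^(-12.8894)
R(t) = 0.0

0.0


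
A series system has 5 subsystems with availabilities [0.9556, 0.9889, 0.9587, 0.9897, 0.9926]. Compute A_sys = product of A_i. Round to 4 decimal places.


Subsystems: [0.9556, 0.9889, 0.9587, 0.9897, 0.9926]
After subsystem 1 (A=0.9556): product = 0.9556
After subsystem 2 (A=0.9889): product = 0.945
After subsystem 3 (A=0.9587): product = 0.906
After subsystem 4 (A=0.9897): product = 0.8966
After subsystem 5 (A=0.9926): product = 0.89
A_sys = 0.89

0.89


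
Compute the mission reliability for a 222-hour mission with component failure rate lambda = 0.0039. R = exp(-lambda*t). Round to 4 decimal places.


lambda = 0.0039
mission_time = 222
lambda * t = 0.0039 * 222 = 0.8658
R = exp(-0.8658)
R = 0.4207

0.4207


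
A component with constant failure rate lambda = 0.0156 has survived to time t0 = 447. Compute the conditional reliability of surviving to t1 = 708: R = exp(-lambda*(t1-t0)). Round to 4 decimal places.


lambda = 0.0156
t0 = 447, t1 = 708
t1 - t0 = 261
lambda * (t1-t0) = 0.0156 * 261 = 4.0716
R = exp(-4.0716)
R = 0.0171

0.0171


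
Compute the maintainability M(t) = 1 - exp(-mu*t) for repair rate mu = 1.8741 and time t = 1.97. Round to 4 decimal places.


mu = 1.8741, t = 1.97
mu * t = 1.8741 * 1.97 = 3.692
exp(-3.692) = 0.0249
M(t) = 1 - 0.0249
M(t) = 0.9751

0.9751


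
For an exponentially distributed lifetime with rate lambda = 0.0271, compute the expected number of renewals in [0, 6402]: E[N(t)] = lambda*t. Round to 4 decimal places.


lambda = 0.0271
t = 6402
E[N(t)] = lambda * t
E[N(t)] = 0.0271 * 6402
E[N(t)] = 173.4942

173.4942


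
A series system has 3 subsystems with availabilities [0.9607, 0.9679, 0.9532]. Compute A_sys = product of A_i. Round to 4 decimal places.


Subsystems: [0.9607, 0.9679, 0.9532]
After subsystem 1 (A=0.9607): product = 0.9607
After subsystem 2 (A=0.9679): product = 0.9299
After subsystem 3 (A=0.9532): product = 0.8863
A_sys = 0.8863

0.8863


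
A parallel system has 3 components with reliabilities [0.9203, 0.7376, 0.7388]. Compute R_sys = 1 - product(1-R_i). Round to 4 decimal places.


Components: [0.9203, 0.7376, 0.7388]
(1 - 0.9203) = 0.0797, running product = 0.0797
(1 - 0.7376) = 0.2624, running product = 0.0209
(1 - 0.7388) = 0.2612, running product = 0.0055
Product of (1-R_i) = 0.0055
R_sys = 1 - 0.0055 = 0.9945

0.9945


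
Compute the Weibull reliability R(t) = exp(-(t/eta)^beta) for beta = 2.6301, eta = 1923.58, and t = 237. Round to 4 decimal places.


beta = 2.6301, eta = 1923.58, t = 237
t/eta = 237 / 1923.58 = 0.1232
(t/eta)^beta = 0.1232^2.6301 = 0.0041
R(t) = exp(-0.0041)
R(t) = 0.996

0.996


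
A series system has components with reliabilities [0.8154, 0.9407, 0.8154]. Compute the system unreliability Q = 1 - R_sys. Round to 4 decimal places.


Components: [0.8154, 0.9407, 0.8154]
After component 1: product = 0.8154
After component 2: product = 0.767
After component 3: product = 0.6254
R_sys = 0.6254
Q = 1 - 0.6254 = 0.3746

0.3746


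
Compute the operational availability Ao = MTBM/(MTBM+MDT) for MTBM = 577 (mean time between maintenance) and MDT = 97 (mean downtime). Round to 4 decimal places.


MTBM = 577
MDT = 97
MTBM + MDT = 674
Ao = 577 / 674
Ao = 0.8561

0.8561


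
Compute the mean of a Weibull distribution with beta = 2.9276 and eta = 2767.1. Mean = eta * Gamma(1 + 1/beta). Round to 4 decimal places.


beta = 2.9276, eta = 2767.1
1/beta = 0.3416
1 + 1/beta = 1.3416
Gamma(1.3416) = 0.892
Mean = 2767.1 * 0.892
Mean = 2468.3673

2468.3673


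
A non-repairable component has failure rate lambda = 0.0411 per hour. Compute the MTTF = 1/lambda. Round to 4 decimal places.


lambda = 0.0411
MTTF = 1 / 0.0411
MTTF = 24.3309

24.3309


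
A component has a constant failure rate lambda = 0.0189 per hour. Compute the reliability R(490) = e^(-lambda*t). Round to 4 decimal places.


lambda = 0.0189
t = 490
lambda * t = 9.261
R(t) = e^(-9.261)
R(t) = 0.0001

0.0001


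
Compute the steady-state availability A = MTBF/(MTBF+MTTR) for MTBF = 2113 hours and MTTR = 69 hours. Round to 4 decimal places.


MTBF = 2113
MTTR = 69
MTBF + MTTR = 2182
A = 2113 / 2182
A = 0.9684

0.9684


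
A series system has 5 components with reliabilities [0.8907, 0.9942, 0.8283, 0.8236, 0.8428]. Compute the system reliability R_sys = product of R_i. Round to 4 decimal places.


Components: [0.8907, 0.9942, 0.8283, 0.8236, 0.8428]
After component 1 (R=0.8907): product = 0.8907
After component 2 (R=0.9942): product = 0.8855
After component 3 (R=0.8283): product = 0.7335
After component 4 (R=0.8236): product = 0.6041
After component 5 (R=0.8428): product = 0.5091
R_sys = 0.5091

0.5091


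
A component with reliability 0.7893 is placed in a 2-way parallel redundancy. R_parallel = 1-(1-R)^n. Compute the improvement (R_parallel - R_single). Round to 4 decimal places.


R_single = 0.7893, n = 2
1 - R_single = 0.2107
(1 - R_single)^n = 0.2107^2 = 0.0444
R_parallel = 1 - 0.0444 = 0.9556
Improvement = 0.9556 - 0.7893
Improvement = 0.1663

0.1663


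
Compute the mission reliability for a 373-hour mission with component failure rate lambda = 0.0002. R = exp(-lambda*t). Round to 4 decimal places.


lambda = 0.0002
mission_time = 373
lambda * t = 0.0002 * 373 = 0.0746
R = exp(-0.0746)
R = 0.9281

0.9281


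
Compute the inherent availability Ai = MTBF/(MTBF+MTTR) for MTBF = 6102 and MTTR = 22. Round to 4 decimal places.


MTBF = 6102
MTTR = 22
MTBF + MTTR = 6124
Ai = 6102 / 6124
Ai = 0.9964

0.9964


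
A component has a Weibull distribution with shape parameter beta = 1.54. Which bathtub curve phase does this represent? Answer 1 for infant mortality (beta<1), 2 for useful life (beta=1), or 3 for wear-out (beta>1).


beta = 1.54
Compare beta to 1:
beta < 1 => infant mortality (phase 1)
beta = 1 => useful life (phase 2)
beta > 1 => wear-out (phase 3)
Since beta = 1.54, this is wear-out (increasing failure rate)
Phase = 3

3


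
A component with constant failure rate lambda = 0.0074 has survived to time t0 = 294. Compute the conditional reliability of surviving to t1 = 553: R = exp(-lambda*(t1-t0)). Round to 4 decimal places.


lambda = 0.0074
t0 = 294, t1 = 553
t1 - t0 = 259
lambda * (t1-t0) = 0.0074 * 259 = 1.9166
R = exp(-1.9166)
R = 0.1471

0.1471


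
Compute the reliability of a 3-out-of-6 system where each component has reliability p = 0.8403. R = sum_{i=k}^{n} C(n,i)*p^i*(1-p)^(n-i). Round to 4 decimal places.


k = 3, n = 6, p = 0.8403
i=3: C(6,3)=20 * 0.8403^3 * 0.1597^3 = 0.0483
i=4: C(6,4)=15 * 0.8403^4 * 0.1597^2 = 0.1907
i=5: C(6,5)=6 * 0.8403^5 * 0.1597^1 = 0.4014
i=6: C(6,6)=1 * 0.8403^6 * 0.1597^0 = 0.3521
R = sum of terms = 0.9926

0.9926


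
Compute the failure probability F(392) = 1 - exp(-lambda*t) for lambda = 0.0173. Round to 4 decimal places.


lambda = 0.0173, t = 392
lambda * t = 6.7816
exp(-6.7816) = 0.0011
F(t) = 1 - 0.0011
F(t) = 0.9989

0.9989


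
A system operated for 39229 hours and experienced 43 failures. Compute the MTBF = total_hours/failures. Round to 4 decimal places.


total_hours = 39229
failures = 43
MTBF = 39229 / 43
MTBF = 912.3023

912.3023


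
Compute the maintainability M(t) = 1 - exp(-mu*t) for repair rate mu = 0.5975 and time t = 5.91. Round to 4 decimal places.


mu = 0.5975, t = 5.91
mu * t = 0.5975 * 5.91 = 3.5312
exp(-3.5312) = 0.0293
M(t) = 1 - 0.0293
M(t) = 0.9707

0.9707


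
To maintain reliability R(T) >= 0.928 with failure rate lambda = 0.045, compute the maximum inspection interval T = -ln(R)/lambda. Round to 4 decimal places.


R_target = 0.928
lambda = 0.045
-ln(0.928) = 0.0747
T = 0.0747 / 0.045
T = 1.6605

1.6605


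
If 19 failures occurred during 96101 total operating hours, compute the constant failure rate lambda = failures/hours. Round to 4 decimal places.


failures = 19
total_hours = 96101
lambda = 19 / 96101
lambda = 0.0002

0.0002


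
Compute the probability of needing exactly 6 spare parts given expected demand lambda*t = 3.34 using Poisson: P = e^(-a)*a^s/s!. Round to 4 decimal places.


a = 3.34, s = 6
e^(-a) = e^(-3.34) = 0.0354
a^s = 3.34^6 = 1388.2855
s! = 720
P = 0.0354 * 1388.2855 / 720
P = 0.0683

0.0683


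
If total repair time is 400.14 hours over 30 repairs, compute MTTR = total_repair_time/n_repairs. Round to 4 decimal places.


total_repair_time = 400.14
n_repairs = 30
MTTR = 400.14 / 30
MTTR = 13.338

13.338


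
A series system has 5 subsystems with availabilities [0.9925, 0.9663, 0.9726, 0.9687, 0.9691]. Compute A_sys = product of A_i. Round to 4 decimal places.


Subsystems: [0.9925, 0.9663, 0.9726, 0.9687, 0.9691]
After subsystem 1 (A=0.9925): product = 0.9925
After subsystem 2 (A=0.9663): product = 0.9591
After subsystem 3 (A=0.9726): product = 0.9328
After subsystem 4 (A=0.9687): product = 0.9036
After subsystem 5 (A=0.9691): product = 0.8757
A_sys = 0.8757

0.8757


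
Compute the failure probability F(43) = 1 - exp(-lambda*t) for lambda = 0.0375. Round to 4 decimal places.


lambda = 0.0375, t = 43
lambda * t = 1.6125
exp(-1.6125) = 0.1994
F(t) = 1 - 0.1994
F(t) = 0.8006

0.8006


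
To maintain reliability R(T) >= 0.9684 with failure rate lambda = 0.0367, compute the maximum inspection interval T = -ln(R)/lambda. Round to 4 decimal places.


R_target = 0.9684
lambda = 0.0367
-ln(0.9684) = 0.0321
T = 0.0321 / 0.0367
T = 0.8749

0.8749


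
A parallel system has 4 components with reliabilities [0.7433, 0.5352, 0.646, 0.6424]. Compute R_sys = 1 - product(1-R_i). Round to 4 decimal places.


Components: [0.7433, 0.5352, 0.646, 0.6424]
(1 - 0.7433) = 0.2567, running product = 0.2567
(1 - 0.5352) = 0.4648, running product = 0.1193
(1 - 0.646) = 0.354, running product = 0.0422
(1 - 0.6424) = 0.3576, running product = 0.0151
Product of (1-R_i) = 0.0151
R_sys = 1 - 0.0151 = 0.9849

0.9849


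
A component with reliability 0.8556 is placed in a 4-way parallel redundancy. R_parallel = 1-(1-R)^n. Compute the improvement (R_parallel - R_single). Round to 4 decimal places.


R_single = 0.8556, n = 4
1 - R_single = 0.1444
(1 - R_single)^n = 0.1444^4 = 0.0004
R_parallel = 1 - 0.0004 = 0.9996
Improvement = 0.9996 - 0.8556
Improvement = 0.144

0.144


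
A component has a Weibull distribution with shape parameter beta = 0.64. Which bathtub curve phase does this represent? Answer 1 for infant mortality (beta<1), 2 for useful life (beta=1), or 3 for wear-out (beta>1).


beta = 0.64
Compare beta to 1:
beta < 1 => infant mortality (phase 1)
beta = 1 => useful life (phase 2)
beta > 1 => wear-out (phase 3)
Since beta = 0.64, this is infant mortality (decreasing failure rate)
Phase = 1

1


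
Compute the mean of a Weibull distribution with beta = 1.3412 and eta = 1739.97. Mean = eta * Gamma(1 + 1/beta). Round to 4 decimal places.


beta = 1.3412, eta = 1739.97
1/beta = 0.7456
1 + 1/beta = 1.7456
Gamma(1.7456) = 0.9181
Mean = 1739.97 * 0.9181
Mean = 1597.4131

1597.4131


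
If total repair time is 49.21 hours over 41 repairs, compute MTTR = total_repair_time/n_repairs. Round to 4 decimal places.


total_repair_time = 49.21
n_repairs = 41
MTTR = 49.21 / 41
MTTR = 1.2002

1.2002


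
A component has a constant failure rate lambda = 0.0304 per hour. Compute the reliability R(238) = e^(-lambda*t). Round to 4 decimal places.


lambda = 0.0304
t = 238
lambda * t = 7.2352
R(t) = e^(-7.2352)
R(t) = 0.0007

0.0007


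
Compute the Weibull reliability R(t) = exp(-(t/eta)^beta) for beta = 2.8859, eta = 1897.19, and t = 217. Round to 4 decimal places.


beta = 2.8859, eta = 1897.19, t = 217
t/eta = 217 / 1897.19 = 0.1144
(t/eta)^beta = 0.1144^2.8859 = 0.0019
R(t) = exp(-0.0019)
R(t) = 0.9981

0.9981


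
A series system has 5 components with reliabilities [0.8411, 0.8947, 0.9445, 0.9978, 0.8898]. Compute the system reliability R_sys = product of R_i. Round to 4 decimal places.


Components: [0.8411, 0.8947, 0.9445, 0.9978, 0.8898]
After component 1 (R=0.8411): product = 0.8411
After component 2 (R=0.8947): product = 0.7525
After component 3 (R=0.9445): product = 0.7108
After component 4 (R=0.9978): product = 0.7092
After component 5 (R=0.8898): product = 0.631
R_sys = 0.631

0.631


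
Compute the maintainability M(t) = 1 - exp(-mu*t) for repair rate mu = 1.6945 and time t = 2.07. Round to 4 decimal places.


mu = 1.6945, t = 2.07
mu * t = 1.6945 * 2.07 = 3.5076
exp(-3.5076) = 0.03
M(t) = 1 - 0.03
M(t) = 0.97

0.97


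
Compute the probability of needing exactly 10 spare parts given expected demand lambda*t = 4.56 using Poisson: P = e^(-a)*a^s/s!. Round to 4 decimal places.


a = 4.56, s = 10
e^(-a) = e^(-4.56) = 0.0105
a^s = 4.56^10 = 3887303.2967
s! = 3628800
P = 0.0105 * 3887303.2967 / 3628800
P = 0.0112

0.0112


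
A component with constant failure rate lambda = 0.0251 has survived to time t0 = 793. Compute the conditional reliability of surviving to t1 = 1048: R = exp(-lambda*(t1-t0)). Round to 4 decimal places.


lambda = 0.0251
t0 = 793, t1 = 1048
t1 - t0 = 255
lambda * (t1-t0) = 0.0251 * 255 = 6.4005
R = exp(-6.4005)
R = 0.0017

0.0017


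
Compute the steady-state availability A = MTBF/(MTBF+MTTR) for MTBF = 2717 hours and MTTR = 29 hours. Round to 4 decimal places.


MTBF = 2717
MTTR = 29
MTBF + MTTR = 2746
A = 2717 / 2746
A = 0.9894

0.9894


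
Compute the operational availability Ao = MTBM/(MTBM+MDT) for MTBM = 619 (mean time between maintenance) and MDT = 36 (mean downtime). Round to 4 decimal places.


MTBM = 619
MDT = 36
MTBM + MDT = 655
Ao = 619 / 655
Ao = 0.945

0.945


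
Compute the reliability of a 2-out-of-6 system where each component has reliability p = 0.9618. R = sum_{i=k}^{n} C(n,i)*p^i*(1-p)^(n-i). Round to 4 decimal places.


k = 2, n = 6, p = 0.9618
i=2: C(6,2)=15 * 0.9618^2 * 0.0382^4 = 0.0
i=3: C(6,3)=20 * 0.9618^3 * 0.0382^3 = 0.001
i=4: C(6,4)=15 * 0.9618^4 * 0.0382^2 = 0.0187
i=5: C(6,5)=6 * 0.9618^5 * 0.0382^1 = 0.1886
i=6: C(6,6)=1 * 0.9618^6 * 0.0382^0 = 0.7916
R = sum of terms = 1.0

1.0


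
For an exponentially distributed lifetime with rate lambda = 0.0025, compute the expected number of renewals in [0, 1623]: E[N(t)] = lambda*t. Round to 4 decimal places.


lambda = 0.0025
t = 1623
E[N(t)] = lambda * t
E[N(t)] = 0.0025 * 1623
E[N(t)] = 4.0575

4.0575


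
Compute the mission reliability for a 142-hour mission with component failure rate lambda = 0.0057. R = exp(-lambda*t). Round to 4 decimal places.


lambda = 0.0057
mission_time = 142
lambda * t = 0.0057 * 142 = 0.8094
R = exp(-0.8094)
R = 0.4451

0.4451


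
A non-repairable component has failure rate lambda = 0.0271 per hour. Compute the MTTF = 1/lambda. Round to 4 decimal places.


lambda = 0.0271
MTTF = 1 / 0.0271
MTTF = 36.9004

36.9004


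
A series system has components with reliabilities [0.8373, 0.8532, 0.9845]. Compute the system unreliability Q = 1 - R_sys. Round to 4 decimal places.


Components: [0.8373, 0.8532, 0.9845]
After component 1: product = 0.8373
After component 2: product = 0.7144
After component 3: product = 0.7033
R_sys = 0.7033
Q = 1 - 0.7033 = 0.2967

0.2967


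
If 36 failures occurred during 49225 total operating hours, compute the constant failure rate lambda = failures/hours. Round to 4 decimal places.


failures = 36
total_hours = 49225
lambda = 36 / 49225
lambda = 0.0007

0.0007


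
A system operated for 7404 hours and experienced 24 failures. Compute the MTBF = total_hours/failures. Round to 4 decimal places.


total_hours = 7404
failures = 24
MTBF = 7404 / 24
MTBF = 308.5

308.5


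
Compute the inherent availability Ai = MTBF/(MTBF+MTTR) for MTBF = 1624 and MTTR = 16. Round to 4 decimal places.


MTBF = 1624
MTTR = 16
MTBF + MTTR = 1640
Ai = 1624 / 1640
Ai = 0.9902

0.9902


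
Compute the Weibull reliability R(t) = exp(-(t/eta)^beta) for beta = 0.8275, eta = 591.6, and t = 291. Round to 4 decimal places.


beta = 0.8275, eta = 591.6, t = 291
t/eta = 291 / 591.6 = 0.4919
(t/eta)^beta = 0.4919^0.8275 = 0.5559
R(t) = exp(-0.5559)
R(t) = 0.5735

0.5735


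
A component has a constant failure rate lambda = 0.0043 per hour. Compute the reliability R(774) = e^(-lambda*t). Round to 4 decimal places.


lambda = 0.0043
t = 774
lambda * t = 3.3282
R(t) = e^(-3.3282)
R(t) = 0.0359

0.0359


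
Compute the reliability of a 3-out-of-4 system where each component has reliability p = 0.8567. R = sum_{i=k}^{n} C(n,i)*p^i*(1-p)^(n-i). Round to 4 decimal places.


k = 3, n = 4, p = 0.8567
i=3: C(4,3)=4 * 0.8567^3 * 0.1433^1 = 0.3604
i=4: C(4,4)=1 * 0.8567^4 * 0.1433^0 = 0.5387
R = sum of terms = 0.8991

0.8991


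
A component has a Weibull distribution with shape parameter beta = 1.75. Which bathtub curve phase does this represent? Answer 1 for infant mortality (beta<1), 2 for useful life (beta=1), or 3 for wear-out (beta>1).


beta = 1.75
Compare beta to 1:
beta < 1 => infant mortality (phase 1)
beta = 1 => useful life (phase 2)
beta > 1 => wear-out (phase 3)
Since beta = 1.75, this is wear-out (increasing failure rate)
Phase = 3

3


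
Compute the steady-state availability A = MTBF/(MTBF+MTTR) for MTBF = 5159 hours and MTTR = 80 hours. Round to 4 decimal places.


MTBF = 5159
MTTR = 80
MTBF + MTTR = 5239
A = 5159 / 5239
A = 0.9847

0.9847


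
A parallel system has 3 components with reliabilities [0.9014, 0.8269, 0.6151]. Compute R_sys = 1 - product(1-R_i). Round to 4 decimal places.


Components: [0.9014, 0.8269, 0.6151]
(1 - 0.9014) = 0.0986, running product = 0.0986
(1 - 0.8269) = 0.1731, running product = 0.0171
(1 - 0.6151) = 0.3849, running product = 0.0066
Product of (1-R_i) = 0.0066
R_sys = 1 - 0.0066 = 0.9934

0.9934


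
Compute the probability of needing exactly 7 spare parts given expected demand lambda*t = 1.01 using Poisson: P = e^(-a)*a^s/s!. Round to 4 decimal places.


a = 1.01, s = 7
e^(-a) = e^(-1.01) = 0.3642
a^s = 1.01^7 = 1.0721
s! = 5040
P = 0.3642 * 1.0721 / 5040
P = 0.0001

0.0001


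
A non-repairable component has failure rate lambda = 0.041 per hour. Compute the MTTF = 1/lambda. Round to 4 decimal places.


lambda = 0.041
MTTF = 1 / 0.041
MTTF = 24.3902

24.3902


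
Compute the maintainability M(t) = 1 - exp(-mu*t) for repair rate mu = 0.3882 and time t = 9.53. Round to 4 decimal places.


mu = 0.3882, t = 9.53
mu * t = 0.3882 * 9.53 = 3.6995
exp(-3.6995) = 0.0247
M(t) = 1 - 0.0247
M(t) = 0.9753

0.9753


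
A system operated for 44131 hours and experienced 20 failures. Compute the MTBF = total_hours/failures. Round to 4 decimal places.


total_hours = 44131
failures = 20
MTBF = 44131 / 20
MTBF = 2206.55

2206.55


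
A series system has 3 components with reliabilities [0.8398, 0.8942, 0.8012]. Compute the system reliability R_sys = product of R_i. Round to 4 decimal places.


Components: [0.8398, 0.8942, 0.8012]
After component 1 (R=0.8398): product = 0.8398
After component 2 (R=0.8942): product = 0.7509
After component 3 (R=0.8012): product = 0.6017
R_sys = 0.6017

0.6017


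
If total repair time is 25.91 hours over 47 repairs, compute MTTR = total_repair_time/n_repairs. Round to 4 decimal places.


total_repair_time = 25.91
n_repairs = 47
MTTR = 25.91 / 47
MTTR = 0.5513

0.5513


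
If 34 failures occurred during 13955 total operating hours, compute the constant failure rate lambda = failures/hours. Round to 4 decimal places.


failures = 34
total_hours = 13955
lambda = 34 / 13955
lambda = 0.0024

0.0024


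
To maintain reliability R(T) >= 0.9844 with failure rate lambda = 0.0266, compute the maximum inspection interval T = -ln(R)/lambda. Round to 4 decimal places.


R_target = 0.9844
lambda = 0.0266
-ln(0.9844) = 0.0157
T = 0.0157 / 0.0266
T = 0.5911

0.5911


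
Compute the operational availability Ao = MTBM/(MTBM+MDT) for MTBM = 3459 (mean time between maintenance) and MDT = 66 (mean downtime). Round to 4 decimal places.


MTBM = 3459
MDT = 66
MTBM + MDT = 3525
Ao = 3459 / 3525
Ao = 0.9813

0.9813


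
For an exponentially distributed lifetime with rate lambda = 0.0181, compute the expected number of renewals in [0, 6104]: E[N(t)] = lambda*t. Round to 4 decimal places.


lambda = 0.0181
t = 6104
E[N(t)] = lambda * t
E[N(t)] = 0.0181 * 6104
E[N(t)] = 110.4824

110.4824


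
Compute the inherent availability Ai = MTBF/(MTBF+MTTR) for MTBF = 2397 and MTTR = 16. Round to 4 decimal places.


MTBF = 2397
MTTR = 16
MTBF + MTTR = 2413
Ai = 2397 / 2413
Ai = 0.9934

0.9934


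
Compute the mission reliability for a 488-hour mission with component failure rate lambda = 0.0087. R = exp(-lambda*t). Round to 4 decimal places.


lambda = 0.0087
mission_time = 488
lambda * t = 0.0087 * 488 = 4.2456
R = exp(-4.2456)
R = 0.0143

0.0143


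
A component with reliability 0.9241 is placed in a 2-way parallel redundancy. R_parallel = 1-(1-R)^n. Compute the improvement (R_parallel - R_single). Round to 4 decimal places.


R_single = 0.9241, n = 2
1 - R_single = 0.0759
(1 - R_single)^n = 0.0759^2 = 0.0058
R_parallel = 1 - 0.0058 = 0.9942
Improvement = 0.9942 - 0.9241
Improvement = 0.0701

0.0701


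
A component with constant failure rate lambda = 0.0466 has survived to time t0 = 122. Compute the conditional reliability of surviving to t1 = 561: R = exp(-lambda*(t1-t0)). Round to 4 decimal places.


lambda = 0.0466
t0 = 122, t1 = 561
t1 - t0 = 439
lambda * (t1-t0) = 0.0466 * 439 = 20.4574
R = exp(-20.4574)
R = 0.0

0.0


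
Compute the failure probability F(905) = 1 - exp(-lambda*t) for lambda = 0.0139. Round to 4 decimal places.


lambda = 0.0139, t = 905
lambda * t = 12.5795
exp(-12.5795) = 0.0
F(t) = 1 - 0.0
F(t) = 1.0

1.0


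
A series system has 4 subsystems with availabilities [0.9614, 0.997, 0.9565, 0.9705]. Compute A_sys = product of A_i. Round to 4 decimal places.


Subsystems: [0.9614, 0.997, 0.9565, 0.9705]
After subsystem 1 (A=0.9614): product = 0.9614
After subsystem 2 (A=0.997): product = 0.9585
After subsystem 3 (A=0.9565): product = 0.9168
After subsystem 4 (A=0.9705): product = 0.8898
A_sys = 0.8898

0.8898


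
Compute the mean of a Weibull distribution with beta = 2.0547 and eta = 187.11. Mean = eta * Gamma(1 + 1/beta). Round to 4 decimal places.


beta = 2.0547, eta = 187.11
1/beta = 0.4867
1 + 1/beta = 1.4867
Gamma(1.4867) = 0.8859
Mean = 187.11 * 0.8859
Mean = 165.7552

165.7552


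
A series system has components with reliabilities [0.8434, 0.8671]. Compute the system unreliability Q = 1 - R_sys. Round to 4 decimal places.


Components: [0.8434, 0.8671]
After component 1: product = 0.8434
After component 2: product = 0.7313
R_sys = 0.7313
Q = 1 - 0.7313 = 0.2687

0.2687


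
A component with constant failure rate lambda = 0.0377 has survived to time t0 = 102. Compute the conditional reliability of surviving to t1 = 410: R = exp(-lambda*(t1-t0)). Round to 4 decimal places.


lambda = 0.0377
t0 = 102, t1 = 410
t1 - t0 = 308
lambda * (t1-t0) = 0.0377 * 308 = 11.6116
R = exp(-11.6116)
R = 0.0

0.0


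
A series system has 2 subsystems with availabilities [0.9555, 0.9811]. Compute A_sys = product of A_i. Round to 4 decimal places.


Subsystems: [0.9555, 0.9811]
After subsystem 1 (A=0.9555): product = 0.9555
After subsystem 2 (A=0.9811): product = 0.9374
A_sys = 0.9374

0.9374


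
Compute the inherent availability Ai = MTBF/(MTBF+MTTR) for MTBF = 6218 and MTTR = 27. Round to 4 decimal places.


MTBF = 6218
MTTR = 27
MTBF + MTTR = 6245
Ai = 6218 / 6245
Ai = 0.9957

0.9957


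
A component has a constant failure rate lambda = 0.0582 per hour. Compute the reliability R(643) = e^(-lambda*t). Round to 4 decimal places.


lambda = 0.0582
t = 643
lambda * t = 37.4226
R(t) = e^(-37.4226)
R(t) = 0.0

0.0


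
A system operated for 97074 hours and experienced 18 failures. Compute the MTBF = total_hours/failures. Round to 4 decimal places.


total_hours = 97074
failures = 18
MTBF = 97074 / 18
MTBF = 5393.0

5393.0


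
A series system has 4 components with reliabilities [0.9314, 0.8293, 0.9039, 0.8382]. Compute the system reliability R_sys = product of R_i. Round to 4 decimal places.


Components: [0.9314, 0.8293, 0.9039, 0.8382]
After component 1 (R=0.9314): product = 0.9314
After component 2 (R=0.8293): product = 0.7724
After component 3 (R=0.9039): product = 0.6982
After component 4 (R=0.8382): product = 0.5852
R_sys = 0.5852

0.5852


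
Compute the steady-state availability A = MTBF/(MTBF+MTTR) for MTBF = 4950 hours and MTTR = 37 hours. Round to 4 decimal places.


MTBF = 4950
MTTR = 37
MTBF + MTTR = 4987
A = 4950 / 4987
A = 0.9926

0.9926


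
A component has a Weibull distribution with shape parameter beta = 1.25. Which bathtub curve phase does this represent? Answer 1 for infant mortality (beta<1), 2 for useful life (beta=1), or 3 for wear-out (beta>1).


beta = 1.25
Compare beta to 1:
beta < 1 => infant mortality (phase 1)
beta = 1 => useful life (phase 2)
beta > 1 => wear-out (phase 3)
Since beta = 1.25, this is wear-out (increasing failure rate)
Phase = 3

3
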